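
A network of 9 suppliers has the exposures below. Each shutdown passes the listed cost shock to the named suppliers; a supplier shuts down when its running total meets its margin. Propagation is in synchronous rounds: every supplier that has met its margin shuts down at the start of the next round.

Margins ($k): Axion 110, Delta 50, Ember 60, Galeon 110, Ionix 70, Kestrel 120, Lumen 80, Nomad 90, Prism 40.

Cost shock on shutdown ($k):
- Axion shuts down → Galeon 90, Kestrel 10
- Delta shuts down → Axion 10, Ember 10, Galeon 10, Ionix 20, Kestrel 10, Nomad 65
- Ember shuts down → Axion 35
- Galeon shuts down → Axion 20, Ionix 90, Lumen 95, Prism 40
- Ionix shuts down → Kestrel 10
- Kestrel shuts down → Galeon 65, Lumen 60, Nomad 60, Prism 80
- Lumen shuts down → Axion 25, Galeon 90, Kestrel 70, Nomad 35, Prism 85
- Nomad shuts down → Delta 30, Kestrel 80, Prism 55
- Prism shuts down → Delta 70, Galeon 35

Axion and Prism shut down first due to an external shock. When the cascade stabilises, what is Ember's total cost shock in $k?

10

Round 1 — Axion, Prism shut down (initial).
  Delta: +70 → 70 ≥ 50
  Galeon: +90+35 → 125 ≥ 110
  Kestrel: +10 → 10 < 120
Round 2 — Delta, Galeon shut down.
  Ember: +10 → 10 < 60
  Ionix: +20+90 → 110 ≥ 70
  Kestrel: +10 → 20 < 120
  Lumen: +95 → 95 ≥ 80
  Nomad: +65 → 65 < 90
Round 3 — Ionix, Lumen shut down.
  Kestrel: +10+70 → 100 < 120
  Nomad: +35 → 100 ≥ 90
Round 4 — Nomad shuts down.
  Kestrel: +80 → 180 ≥ 120
Round 5 — Kestrel shuts down.
No further shutdowns.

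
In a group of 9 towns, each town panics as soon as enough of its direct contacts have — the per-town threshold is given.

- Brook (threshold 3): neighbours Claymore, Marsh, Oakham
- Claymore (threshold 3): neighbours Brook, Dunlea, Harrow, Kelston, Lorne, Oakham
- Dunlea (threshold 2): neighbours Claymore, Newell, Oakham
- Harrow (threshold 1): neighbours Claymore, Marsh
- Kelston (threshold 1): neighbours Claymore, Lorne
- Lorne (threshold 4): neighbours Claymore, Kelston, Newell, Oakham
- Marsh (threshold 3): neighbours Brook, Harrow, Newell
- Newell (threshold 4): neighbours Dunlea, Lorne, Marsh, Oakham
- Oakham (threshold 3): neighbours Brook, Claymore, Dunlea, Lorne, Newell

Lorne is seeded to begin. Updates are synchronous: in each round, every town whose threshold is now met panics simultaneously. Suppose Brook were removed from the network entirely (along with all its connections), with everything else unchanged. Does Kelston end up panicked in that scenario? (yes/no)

yes

With Brook removed:
Round 1 — Lorne panics (initial).
Round 2 — checking thresholds:
  Claymore: 1 of 5 neighbours < 3, holds.
  Kelston: 1 of 2 neighbours ≥ 1, panics.
  Newell: 1 of 4 neighbours < 4, holds.
  Oakham: 1 of 4 neighbours < 3, holds.
Round 3 — no new panics; cascade stops.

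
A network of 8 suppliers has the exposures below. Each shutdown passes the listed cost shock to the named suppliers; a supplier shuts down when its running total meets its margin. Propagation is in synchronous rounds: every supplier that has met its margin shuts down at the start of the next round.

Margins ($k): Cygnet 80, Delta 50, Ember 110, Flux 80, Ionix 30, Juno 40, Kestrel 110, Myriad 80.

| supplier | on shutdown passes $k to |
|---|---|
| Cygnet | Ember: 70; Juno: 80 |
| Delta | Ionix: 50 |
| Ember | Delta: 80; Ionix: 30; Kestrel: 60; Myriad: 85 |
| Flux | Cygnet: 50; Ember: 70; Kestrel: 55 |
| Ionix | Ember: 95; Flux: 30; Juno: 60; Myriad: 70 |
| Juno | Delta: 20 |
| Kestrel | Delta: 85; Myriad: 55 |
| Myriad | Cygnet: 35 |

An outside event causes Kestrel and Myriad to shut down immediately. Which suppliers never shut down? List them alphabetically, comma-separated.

Cygnet, Ember, Flux

Round 1 — Kestrel, Myriad shut down (initial).
  Cygnet: +35 → 35 < 80
  Delta: +85 → 85 ≥ 50
Round 2 — Delta shuts down.
  Ionix: +50 → 50 ≥ 30
Round 3 — Ionix shuts down.
  Ember: +95 → 95 < 110
  Flux: +30 → 30 < 80
  Juno: +60 → 60 ≥ 40
Round 4 — Juno shuts down.
No further shutdowns.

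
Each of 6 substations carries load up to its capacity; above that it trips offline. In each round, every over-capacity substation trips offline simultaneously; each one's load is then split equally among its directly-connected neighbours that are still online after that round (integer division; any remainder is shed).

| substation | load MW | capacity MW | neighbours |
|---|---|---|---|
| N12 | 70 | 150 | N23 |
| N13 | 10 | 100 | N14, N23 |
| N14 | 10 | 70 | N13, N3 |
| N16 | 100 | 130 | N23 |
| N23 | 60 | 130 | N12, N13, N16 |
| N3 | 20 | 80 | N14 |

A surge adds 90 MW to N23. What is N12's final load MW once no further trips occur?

120

Round 1 — N23 at 150 > 130. N23 trips offline.
  N23 sheds 150 MW to N12, N13, N16: 50 each.
    N12: 70+50 = 120 ≤ 150
    N13: 10+50 = 60 ≤ 100
    N16: 100+50 = 150 > 130
Round 2 — N16 trips offline.
  N16 sheds 150 MW: no online neighbours, lost.
No further trips.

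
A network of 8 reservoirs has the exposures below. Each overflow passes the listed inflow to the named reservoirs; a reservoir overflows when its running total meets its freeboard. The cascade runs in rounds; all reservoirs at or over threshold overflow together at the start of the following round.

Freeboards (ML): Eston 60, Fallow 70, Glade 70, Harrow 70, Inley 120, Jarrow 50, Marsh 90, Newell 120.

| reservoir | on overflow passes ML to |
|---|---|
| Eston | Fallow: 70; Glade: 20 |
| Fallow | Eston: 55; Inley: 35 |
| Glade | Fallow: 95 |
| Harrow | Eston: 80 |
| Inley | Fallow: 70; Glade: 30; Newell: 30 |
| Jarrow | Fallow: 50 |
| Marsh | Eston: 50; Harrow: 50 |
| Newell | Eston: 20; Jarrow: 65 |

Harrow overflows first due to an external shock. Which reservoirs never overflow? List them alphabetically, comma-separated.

Round 1 — Harrow overflows (initial).
  Eston: +80 → 80 ≥ 60
Round 2 — Eston overflows.
  Fallow: +70 → 70 ≥ 70
  Glade: +20 → 20 < 70
Round 3 — Fallow overflows.
  Inley: +35 → 35 < 120
No further overflows.

Glade, Inley, Jarrow, Marsh, Newell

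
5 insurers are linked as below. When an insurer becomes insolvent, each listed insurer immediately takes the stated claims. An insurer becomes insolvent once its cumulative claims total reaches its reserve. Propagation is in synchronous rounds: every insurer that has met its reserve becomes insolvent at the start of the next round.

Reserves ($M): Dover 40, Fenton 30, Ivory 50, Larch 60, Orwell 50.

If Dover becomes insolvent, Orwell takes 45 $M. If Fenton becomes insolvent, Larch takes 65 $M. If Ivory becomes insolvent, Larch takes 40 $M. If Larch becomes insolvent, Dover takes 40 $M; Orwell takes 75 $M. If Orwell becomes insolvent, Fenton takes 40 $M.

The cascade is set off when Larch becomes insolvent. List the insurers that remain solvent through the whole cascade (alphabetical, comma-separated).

Round 1 — Larch becomes insolvent (initial).
  Dover: +40 → 40 ≥ 40
  Orwell: +75 → 75 ≥ 50
Round 2 — Dover, Orwell become insolvent.
  Fenton: +40 → 40 ≥ 30
Round 3 — Fenton becomes insolvent.
No further insolvencies.

Ivory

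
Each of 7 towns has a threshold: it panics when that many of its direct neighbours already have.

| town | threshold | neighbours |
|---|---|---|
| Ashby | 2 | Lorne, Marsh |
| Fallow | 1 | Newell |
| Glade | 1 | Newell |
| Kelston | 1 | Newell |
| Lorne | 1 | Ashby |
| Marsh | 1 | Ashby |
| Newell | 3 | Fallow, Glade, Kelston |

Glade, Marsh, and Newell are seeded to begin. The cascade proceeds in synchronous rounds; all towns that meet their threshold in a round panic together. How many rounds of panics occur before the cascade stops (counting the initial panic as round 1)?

2

Round 1 — Glade, Marsh, Newell panic (initial).
Round 2 — checking thresholds:
  Ashby: 1 of 2 neighbours < 2, holds.
  Fallow: 1 of 1 neighbours ≥ 1, panics.
  Kelston: 1 of 1 neighbours ≥ 1, panics.
Round 3 — no new panics; cascade stops.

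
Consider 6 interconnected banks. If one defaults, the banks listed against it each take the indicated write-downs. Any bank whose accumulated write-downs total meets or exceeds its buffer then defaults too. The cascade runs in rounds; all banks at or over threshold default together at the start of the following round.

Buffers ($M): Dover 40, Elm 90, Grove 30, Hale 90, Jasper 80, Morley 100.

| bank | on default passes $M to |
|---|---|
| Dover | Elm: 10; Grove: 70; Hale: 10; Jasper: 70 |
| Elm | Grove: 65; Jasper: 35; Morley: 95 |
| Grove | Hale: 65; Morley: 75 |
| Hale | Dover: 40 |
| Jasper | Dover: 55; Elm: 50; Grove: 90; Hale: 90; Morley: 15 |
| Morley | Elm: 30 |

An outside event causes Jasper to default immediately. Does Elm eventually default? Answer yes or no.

no

Round 1 — Jasper defaults (initial).
  Dover: +55 → 55 ≥ 40
  Elm: +50 → 50 < 90
  Grove: +90 → 90 ≥ 30
  Hale: +90 → 90 ≥ 90
  Morley: +15 → 15 < 100
Round 2 — Dover, Grove, Hale default.
  Elm: +10 → 60 < 90
  Morley: +75 → 90 < 100
No further defaults.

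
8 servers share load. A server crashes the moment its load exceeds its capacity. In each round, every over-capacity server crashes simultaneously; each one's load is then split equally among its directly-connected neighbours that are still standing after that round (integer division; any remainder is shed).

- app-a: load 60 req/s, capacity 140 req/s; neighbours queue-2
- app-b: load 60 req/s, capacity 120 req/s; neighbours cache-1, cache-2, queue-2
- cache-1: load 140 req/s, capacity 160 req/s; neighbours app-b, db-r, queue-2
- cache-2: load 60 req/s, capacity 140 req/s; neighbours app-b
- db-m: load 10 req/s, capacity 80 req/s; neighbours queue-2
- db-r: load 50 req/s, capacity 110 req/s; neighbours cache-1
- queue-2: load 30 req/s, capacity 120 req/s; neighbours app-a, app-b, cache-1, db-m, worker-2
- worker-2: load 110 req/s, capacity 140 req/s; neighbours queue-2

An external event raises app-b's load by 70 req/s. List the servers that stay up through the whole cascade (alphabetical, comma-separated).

app-a, cache-2, db-m

Round 1 — app-b at 130 > 120. app-b crashes.
  app-b sheds 130 req/s to cache-1, cache-2, queue-2: 43 each (1 lost).
    cache-1: 140+43 = 183 > 160
    cache-2: 60+43 = 103 ≤ 140
    queue-2: 30+43 = 73 ≤ 120
Round 2 — cache-1 crashes.
  cache-1 sheds 183 req/s to db-r, queue-2: 91 each (1 lost).
    db-r: 50+91 = 141 > 110
    queue-2: 73+91 = 164 > 120
Round 3 — db-r, queue-2 crash.
  db-r sheds 141 req/s: no online neighbours, lost.
  queue-2 sheds 164 req/s to app-a, db-m, worker-2: 54 each (2 lost).
    app-a: 60+54 = 114 ≤ 140
    db-m: 10+54 = 64 ≤ 80
    worker-2: 110+54 = 164 > 140
Round 4 — worker-2 crashes.
  worker-2 sheds 164 req/s: no online neighbours, lost.
No further crashes.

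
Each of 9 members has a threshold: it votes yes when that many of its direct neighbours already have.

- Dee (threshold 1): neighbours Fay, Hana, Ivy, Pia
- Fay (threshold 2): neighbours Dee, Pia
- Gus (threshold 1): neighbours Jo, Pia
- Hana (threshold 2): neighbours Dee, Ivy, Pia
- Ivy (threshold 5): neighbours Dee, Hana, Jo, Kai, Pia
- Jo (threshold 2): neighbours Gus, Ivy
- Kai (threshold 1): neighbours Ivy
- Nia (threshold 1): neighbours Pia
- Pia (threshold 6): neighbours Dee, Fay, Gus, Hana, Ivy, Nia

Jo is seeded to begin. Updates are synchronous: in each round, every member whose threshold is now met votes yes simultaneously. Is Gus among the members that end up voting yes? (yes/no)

Round 1 — Jo votes yes (initial).
Round 2 — checking thresholds:
  Gus: 1 of 2 neighbours ≥ 1, votes yes.
  Ivy: 1 of 5 neighbours < 5, not yet.
Round 3 — no new yes votes; cascade stops.

yes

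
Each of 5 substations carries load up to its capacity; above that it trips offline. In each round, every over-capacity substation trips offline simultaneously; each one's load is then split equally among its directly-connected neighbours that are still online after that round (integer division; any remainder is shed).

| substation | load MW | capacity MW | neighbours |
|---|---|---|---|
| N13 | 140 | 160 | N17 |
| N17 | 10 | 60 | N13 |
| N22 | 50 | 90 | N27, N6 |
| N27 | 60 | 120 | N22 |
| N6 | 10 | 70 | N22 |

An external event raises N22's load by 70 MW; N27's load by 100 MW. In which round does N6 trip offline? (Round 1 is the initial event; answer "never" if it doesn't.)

Round 1 — N22 at 120 > 90; N27 at 160 > 120. N22, N27 trip offline.
  N22 sheds 120 MW to N6: 120 each.
    N6: 10+120 = 130 > 70
  N27 sheds 160 MW: no online neighbours, lost.
Round 2 — N6 trips offline.
  N6 sheds 130 MW: no online neighbours, lost.
No further trips.

2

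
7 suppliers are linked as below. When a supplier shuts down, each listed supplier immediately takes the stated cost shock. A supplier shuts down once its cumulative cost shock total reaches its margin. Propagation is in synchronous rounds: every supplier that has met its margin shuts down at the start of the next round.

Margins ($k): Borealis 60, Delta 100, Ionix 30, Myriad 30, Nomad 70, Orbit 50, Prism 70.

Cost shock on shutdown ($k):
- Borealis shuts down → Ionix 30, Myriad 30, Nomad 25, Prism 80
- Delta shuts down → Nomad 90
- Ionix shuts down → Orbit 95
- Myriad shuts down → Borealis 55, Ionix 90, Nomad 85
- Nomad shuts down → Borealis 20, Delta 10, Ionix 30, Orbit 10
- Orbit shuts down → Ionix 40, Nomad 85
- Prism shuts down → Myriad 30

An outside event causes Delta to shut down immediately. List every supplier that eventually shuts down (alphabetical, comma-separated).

Delta, Ionix, Nomad, Orbit

Round 1 — Delta shuts down (initial).
  Nomad: +90 → 90 ≥ 70
Round 2 — Nomad shuts down.
  Borealis: +20 → 20 < 60
  Ionix: +30 → 30 ≥ 30
  Orbit: +10 → 10 < 50
Round 3 — Ionix shuts down.
  Orbit: +95 → 105 ≥ 50
Round 4 — Orbit shuts down.
No further shutdowns.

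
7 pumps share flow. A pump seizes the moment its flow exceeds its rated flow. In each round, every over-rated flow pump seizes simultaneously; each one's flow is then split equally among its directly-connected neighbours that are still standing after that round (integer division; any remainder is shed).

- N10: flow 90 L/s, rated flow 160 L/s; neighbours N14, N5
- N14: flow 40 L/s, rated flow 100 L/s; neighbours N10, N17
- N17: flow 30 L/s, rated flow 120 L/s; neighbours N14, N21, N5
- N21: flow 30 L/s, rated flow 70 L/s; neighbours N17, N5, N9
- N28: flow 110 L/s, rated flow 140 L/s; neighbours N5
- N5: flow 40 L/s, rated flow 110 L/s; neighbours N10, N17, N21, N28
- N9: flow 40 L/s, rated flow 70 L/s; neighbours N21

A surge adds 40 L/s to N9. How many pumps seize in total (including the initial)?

Round 1 — N9 at 80 > 70. N9 seizes.
  N9 sheds 80 L/s to N21: 80 each.
    N21: 30+80 = 110 > 70
Round 2 — N21 seizes.
  N21 sheds 110 L/s to N17, N5: 55 each.
    N17: 30+55 = 85 ≤ 120
    N5: 40+55 = 95 ≤ 110
No further seizures.

2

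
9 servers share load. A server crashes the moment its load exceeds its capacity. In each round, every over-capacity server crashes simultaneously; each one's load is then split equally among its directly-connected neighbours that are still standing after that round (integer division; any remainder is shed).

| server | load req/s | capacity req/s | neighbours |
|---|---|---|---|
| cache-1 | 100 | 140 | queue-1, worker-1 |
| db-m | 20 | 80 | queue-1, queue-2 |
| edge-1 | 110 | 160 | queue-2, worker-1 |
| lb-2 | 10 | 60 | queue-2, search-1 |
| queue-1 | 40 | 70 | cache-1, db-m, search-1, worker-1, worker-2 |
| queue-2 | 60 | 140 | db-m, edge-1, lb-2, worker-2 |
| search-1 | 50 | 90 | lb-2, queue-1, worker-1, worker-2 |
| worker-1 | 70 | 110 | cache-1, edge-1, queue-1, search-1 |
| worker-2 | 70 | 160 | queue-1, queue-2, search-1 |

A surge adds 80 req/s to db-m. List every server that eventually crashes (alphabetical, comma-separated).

db-m, queue-1

Round 1 — db-m at 100 > 80. db-m crashes.
  db-m sheds 100 req/s to queue-1, queue-2: 50 each.
    queue-1: 40+50 = 90 > 70
    queue-2: 60+50 = 110 ≤ 140
Round 2 — queue-1 crashes.
  queue-1 sheds 90 req/s to cache-1, search-1, worker-1, worker-2: 22 each (2 lost).
    cache-1: 100+22 = 122 ≤ 140
    search-1: 50+22 = 72 ≤ 90
    worker-1: 70+22 = 92 ≤ 110
    worker-2: 70+22 = 92 ≤ 160
No further crashes.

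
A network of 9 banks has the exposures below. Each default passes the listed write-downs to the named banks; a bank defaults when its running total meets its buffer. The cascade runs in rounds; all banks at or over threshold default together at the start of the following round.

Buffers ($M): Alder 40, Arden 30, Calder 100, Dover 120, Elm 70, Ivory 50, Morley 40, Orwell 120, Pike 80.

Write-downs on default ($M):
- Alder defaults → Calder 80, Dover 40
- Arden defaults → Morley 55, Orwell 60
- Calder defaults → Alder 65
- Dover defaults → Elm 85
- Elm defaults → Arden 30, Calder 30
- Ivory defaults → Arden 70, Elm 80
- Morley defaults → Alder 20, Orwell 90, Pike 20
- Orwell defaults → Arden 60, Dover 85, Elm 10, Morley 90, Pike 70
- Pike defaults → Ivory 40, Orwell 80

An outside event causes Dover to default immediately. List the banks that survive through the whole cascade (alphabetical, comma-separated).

Round 1 — Dover defaults (initial).
  Elm: +85 → 85 ≥ 70
Round 2 — Elm defaults.
  Arden: +30 → 30 ≥ 30
  Calder: +30 → 30 < 100
Round 3 — Arden defaults.
  Morley: +55 → 55 ≥ 40
  Orwell: +60 → 60 < 120
Round 4 — Morley defaults.
  Alder: +20 → 20 < 40
  Orwell: +90 → 150 ≥ 120
  Pike: +20 → 20 < 80
Round 5 — Orwell defaults.
  Pike: +70 → 90 ≥ 80
Round 6 — Pike defaults.
  Ivory: +40 → 40 < 50
No further defaults.

Alder, Calder, Ivory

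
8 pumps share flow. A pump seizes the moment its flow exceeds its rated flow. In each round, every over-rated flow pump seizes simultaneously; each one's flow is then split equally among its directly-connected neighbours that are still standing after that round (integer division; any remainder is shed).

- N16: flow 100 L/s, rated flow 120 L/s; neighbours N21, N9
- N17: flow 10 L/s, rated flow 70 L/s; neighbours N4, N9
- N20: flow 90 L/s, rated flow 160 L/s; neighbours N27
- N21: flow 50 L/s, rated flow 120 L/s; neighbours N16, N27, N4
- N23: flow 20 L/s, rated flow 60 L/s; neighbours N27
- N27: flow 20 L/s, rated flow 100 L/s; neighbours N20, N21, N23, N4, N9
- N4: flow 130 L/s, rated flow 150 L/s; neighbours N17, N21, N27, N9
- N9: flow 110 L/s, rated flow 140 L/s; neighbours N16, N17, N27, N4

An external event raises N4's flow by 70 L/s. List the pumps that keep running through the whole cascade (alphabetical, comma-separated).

Round 1 — N4 at 200 > 150. N4 seizes.
  N4 sheds 200 L/s to N17, N21, N27, N9: 50 each.
    N17: 10+50 = 60 ≤ 70
    N21: 50+50 = 100 ≤ 120
    N27: 20+50 = 70 ≤ 100
    N9: 110+50 = 160 > 140
Round 2 — N9 seizes.
  N9 sheds 160 L/s to N16, N17, N27: 53 each (1 lost).
    N16: 100+53 = 153 > 120
    N17: 60+53 = 113 > 70
    N27: 70+53 = 123 > 100
Round 3 — N16, N17, N27 seize.
  N16 sheds 153 L/s to N21: 153 each.
    N21: 100+153 = 253 > 120
  N17 sheds 113 L/s: no online neighbours, lost.
  N27 sheds 123 L/s to N20, N21, N23: 41 each.
    N20: 90+41 = 131 ≤ 160
    N21: 253+41 = 294 > 120
    N23: 20+41 = 61 > 60
Round 4 — N21, N23 seize.
  N21 sheds 294 L/s: no online neighbours, lost.
  N23 sheds 61 L/s: no online neighbours, lost.
No further seizures.

N20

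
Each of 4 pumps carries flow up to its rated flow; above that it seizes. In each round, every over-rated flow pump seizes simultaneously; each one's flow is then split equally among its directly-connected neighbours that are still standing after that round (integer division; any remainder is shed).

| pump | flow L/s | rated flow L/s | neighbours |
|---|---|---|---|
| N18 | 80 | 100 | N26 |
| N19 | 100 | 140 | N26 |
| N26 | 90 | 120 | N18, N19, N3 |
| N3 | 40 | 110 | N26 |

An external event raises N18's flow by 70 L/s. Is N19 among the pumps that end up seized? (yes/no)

Round 1 — N18 at 150 > 100. N18 seizes.
  N18 sheds 150 L/s to N26: 150 each.
    N26: 90+150 = 240 > 120
Round 2 — N26 seizes.
  N26 sheds 240 L/s to N19, N3: 120 each.
    N19: 100+120 = 220 > 140
    N3: 40+120 = 160 > 110
Round 3 — N19, N3 seize.
  N19 sheds 220 L/s: no online neighbours, lost.
  N3 sheds 160 L/s: no online neighbours, lost.
No further seizures.

yes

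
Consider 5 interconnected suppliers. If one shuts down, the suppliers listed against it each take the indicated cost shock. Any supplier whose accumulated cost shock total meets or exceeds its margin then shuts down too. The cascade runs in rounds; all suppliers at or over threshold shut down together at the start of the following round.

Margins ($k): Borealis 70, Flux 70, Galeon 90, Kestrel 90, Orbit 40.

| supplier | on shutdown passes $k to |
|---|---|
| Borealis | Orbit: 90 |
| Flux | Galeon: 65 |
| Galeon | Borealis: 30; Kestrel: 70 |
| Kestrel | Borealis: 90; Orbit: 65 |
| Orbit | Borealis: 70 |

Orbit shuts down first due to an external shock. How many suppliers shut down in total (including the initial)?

2

Round 1 — Orbit shuts down (initial).
  Borealis: +70 → 70 ≥ 70
Round 2 — Borealis shuts down.
No further shutdowns.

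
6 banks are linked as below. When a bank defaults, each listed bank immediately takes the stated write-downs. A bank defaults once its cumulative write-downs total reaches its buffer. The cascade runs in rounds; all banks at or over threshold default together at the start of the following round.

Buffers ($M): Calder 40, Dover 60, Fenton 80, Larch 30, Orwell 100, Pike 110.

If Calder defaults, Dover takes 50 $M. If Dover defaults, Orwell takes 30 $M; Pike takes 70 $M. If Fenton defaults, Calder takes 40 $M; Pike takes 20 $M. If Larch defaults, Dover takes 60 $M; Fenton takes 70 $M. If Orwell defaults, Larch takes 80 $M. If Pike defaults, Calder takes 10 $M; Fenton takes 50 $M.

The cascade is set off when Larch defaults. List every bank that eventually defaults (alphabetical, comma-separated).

Round 1 — Larch defaults (initial).
  Dover: +60 → 60 ≥ 60
  Fenton: +70 → 70 < 80
Round 2 — Dover defaults.
  Orwell: +30 → 30 < 100
  Pike: +70 → 70 < 110
No further defaults.

Dover, Larch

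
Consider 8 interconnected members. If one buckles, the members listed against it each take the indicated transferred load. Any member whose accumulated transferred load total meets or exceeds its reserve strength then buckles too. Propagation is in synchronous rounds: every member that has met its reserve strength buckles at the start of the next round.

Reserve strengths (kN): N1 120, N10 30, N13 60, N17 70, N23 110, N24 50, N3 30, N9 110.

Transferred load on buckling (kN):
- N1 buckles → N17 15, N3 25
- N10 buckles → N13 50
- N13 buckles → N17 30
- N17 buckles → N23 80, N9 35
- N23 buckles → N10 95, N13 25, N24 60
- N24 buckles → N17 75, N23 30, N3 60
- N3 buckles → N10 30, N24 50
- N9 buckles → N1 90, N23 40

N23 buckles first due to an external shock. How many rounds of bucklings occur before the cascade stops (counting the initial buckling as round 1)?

Round 1 — N23 buckles (initial).
  N10: +95 → 95 ≥ 30
  N13: +25 → 25 < 60
  N24: +60 → 60 ≥ 50
Round 2 — N10, N24 buckle.
  N13: +50 → 75 ≥ 60
  N17: +75 → 75 ≥ 70
  N3: +60 → 60 ≥ 30
Round 3 — N13, N17, N3 buckle.
  N9: +35 → 35 < 110
No further bucklings.

3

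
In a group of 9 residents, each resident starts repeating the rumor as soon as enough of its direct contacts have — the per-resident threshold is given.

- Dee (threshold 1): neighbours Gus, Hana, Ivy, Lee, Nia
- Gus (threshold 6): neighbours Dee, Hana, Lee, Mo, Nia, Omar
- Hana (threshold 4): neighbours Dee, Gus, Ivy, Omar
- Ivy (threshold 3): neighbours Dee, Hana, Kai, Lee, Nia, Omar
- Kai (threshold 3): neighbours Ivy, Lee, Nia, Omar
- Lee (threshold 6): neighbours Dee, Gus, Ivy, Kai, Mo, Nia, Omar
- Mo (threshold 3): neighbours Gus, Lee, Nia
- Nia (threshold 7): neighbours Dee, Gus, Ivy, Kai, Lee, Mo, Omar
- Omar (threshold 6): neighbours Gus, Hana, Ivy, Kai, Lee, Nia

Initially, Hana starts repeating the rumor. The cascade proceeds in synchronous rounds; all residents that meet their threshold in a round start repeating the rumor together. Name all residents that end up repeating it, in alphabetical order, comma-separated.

Dee, Hana

Round 1 — Hana starts repeating the rumor (initial).
Round 2 — checking thresholds:
  Dee: 1 of 5 neighbours ≥ 1, starts repeating the rumor.
  Gus: 1 of 6 neighbours < 6, below threshold.
  Ivy: 1 of 6 neighbours < 3, below threshold.
  Omar: 1 of 6 neighbours < 6, below threshold.
Round 3 — no new spreads; cascade stops.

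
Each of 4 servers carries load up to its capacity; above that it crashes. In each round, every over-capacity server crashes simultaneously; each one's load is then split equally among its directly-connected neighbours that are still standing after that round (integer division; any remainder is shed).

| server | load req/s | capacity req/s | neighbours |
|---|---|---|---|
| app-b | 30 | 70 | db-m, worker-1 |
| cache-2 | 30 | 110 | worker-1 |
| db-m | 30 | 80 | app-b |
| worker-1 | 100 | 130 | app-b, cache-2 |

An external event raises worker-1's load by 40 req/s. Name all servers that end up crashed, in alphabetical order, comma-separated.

Round 1 — worker-1 at 140 > 130. worker-1 crashes.
  worker-1 sheds 140 req/s to app-b, cache-2: 70 each.
    app-b: 30+70 = 100 > 70
    cache-2: 30+70 = 100 ≤ 110
Round 2 — app-b crashes.
  app-b sheds 100 req/s to db-m: 100 each.
    db-m: 30+100 = 130 > 80
Round 3 — db-m crashes.
  db-m sheds 130 req/s: no online neighbours, lost.
No further crashes.

app-b, db-m, worker-1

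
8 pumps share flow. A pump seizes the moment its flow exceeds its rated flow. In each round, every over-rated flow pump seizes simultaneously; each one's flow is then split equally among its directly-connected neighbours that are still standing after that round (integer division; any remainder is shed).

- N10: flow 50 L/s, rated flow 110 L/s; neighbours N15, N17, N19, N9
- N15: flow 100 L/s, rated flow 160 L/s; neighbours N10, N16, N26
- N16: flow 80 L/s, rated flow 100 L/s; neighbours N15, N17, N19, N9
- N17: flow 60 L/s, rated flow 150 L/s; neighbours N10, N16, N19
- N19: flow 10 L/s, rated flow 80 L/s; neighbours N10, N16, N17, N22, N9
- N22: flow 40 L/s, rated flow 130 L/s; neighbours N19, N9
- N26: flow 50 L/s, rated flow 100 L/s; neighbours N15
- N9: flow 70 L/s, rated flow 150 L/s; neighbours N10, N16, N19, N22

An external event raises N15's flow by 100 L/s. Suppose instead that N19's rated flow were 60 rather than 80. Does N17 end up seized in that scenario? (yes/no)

With N19's rated flow at 60:
Round 1 — N15 at 200 > 160. N15 seizes.
  N15 sheds 200 L/s to N10, N16, N26: 66 each (2 lost).
    N10: 50+66 = 116 > 110
    N16: 80+66 = 146 > 100
    N26: 50+66 = 116 > 100
Round 2 — N10, N16, N26 seize.
  N10 sheds 116 L/s to N17, N19, N9: 38 each (2 lost).
    N17: 60+38 = 98 ≤ 150
    N19: 10+38 = 48 ≤ 60
    N9: 70+38 = 108 ≤ 150
  N16 sheds 146 L/s to N17, N19, N9: 48 each (2 lost).
    N17: 98+48 = 146 ≤ 150
    N19: 48+48 = 96 > 60
    N9: 108+48 = 156 > 150
  N26 sheds 116 L/s: no online neighbours, lost.
Round 3 — N19, N9 seize.
  N19 sheds 96 L/s to N17, N22: 48 each.
    N17: 146+48 = 194 > 150
    N22: 40+48 = 88 ≤ 130
  N9 sheds 156 L/s to N22: 156 each.
    N22: 88+156 = 244 > 130
Round 4 — N17, N22 seize.
  N17 sheds 194 L/s: no online neighbours, lost.
  N22 sheds 244 L/s: no online neighbours, lost.
No further seizures.

yes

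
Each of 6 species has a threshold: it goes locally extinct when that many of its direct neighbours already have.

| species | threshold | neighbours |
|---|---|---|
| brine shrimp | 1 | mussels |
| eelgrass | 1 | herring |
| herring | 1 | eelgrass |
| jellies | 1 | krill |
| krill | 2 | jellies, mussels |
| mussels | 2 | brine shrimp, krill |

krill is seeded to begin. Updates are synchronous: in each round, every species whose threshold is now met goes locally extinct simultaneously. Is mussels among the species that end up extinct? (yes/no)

Round 1 — krill goes locally extinct (initial).
Round 2 — checking thresholds:
  jellies: 1 of 1 neighbours ≥ 1, goes locally extinct.
  mussels: 1 of 2 neighbours < 2, holds.
Round 3 — no new extinctions; cascade stops.

no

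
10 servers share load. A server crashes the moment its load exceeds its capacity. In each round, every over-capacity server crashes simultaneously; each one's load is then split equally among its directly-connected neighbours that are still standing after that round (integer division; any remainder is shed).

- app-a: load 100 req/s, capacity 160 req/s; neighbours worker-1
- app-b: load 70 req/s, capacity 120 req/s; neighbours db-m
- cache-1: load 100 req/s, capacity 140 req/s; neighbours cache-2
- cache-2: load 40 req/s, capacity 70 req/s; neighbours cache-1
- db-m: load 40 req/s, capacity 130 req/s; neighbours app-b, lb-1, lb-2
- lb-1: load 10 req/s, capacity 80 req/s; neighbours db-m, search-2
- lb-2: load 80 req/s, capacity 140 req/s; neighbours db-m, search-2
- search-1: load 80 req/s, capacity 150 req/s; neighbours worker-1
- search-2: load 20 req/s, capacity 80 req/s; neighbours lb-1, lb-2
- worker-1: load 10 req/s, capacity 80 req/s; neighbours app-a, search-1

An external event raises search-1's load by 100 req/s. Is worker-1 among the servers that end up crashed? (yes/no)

yes

Round 1 — search-1 at 180 > 150. search-1 crashes.
  search-1 sheds 180 req/s to worker-1: 180 each.
    worker-1: 10+180 = 190 > 80
Round 2 — worker-1 crashes.
  worker-1 sheds 190 req/s to app-a: 190 each.
    app-a: 100+190 = 290 > 160
Round 3 — app-a crashes.
  app-a sheds 290 req/s: no online neighbours, lost.
No further crashes.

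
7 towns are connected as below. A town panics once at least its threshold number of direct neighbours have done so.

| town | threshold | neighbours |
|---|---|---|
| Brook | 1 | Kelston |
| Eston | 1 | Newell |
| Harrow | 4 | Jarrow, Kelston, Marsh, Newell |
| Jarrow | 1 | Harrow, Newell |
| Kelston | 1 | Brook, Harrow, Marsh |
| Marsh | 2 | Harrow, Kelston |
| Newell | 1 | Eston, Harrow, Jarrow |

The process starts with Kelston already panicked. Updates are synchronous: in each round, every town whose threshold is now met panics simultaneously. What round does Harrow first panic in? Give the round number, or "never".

never

Round 1 — Kelston panics (initial).
Round 2 — checking thresholds:
  Brook: 1 of 1 neighbours ≥ 1, panics.
  Harrow: 1 of 4 neighbours < 4, below threshold.
  Marsh: 1 of 2 neighbours < 2, below threshold.
Round 3 — no new panics; cascade stops.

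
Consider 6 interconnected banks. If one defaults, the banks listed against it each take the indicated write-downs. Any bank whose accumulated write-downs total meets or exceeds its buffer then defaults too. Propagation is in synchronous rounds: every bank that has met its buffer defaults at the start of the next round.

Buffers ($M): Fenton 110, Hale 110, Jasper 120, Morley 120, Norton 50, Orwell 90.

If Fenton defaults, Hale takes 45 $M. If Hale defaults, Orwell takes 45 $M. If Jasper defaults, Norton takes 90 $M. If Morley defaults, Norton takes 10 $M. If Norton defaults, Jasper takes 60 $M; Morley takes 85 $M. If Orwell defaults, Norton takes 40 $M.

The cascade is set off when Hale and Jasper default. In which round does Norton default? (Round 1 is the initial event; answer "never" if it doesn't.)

Round 1 — Hale, Jasper default (initial).
  Norton: +90 → 90 ≥ 50
  Orwell: +45 → 45 < 90
Round 2 — Norton defaults.
  Morley: +85 → 85 < 120
No further defaults.

2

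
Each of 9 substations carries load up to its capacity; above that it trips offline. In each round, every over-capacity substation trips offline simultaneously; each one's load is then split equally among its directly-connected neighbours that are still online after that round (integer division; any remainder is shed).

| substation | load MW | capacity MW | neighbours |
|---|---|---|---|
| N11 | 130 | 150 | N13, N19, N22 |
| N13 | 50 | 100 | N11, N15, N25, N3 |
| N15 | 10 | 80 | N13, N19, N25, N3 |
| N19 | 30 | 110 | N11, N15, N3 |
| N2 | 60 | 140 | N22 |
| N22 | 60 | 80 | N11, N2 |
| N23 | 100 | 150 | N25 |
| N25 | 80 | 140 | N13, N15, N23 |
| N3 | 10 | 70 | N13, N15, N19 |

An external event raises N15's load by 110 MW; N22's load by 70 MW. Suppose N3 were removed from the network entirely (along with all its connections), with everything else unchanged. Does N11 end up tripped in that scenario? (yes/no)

yes

With N3 removed:
Round 1 — N15 at 120 > 80; N22 at 130 > 80. N15, N22 trip offline.
  N15 sheds 120 MW to N13, N19, N25: 40 each.
    N13: 50+40 = 90 ≤ 100
    N19: 30+40 = 70 ≤ 110
    N25: 80+40 = 120 ≤ 140
  N22 sheds 130 MW to N11, N2: 65 each.
    N11: 130+65 = 195 > 150
    N2: 60+65 = 125 ≤ 140
Round 2 — N11 trips offline.
  N11 sheds 195 MW to N13, N19: 97 each (1 lost).
    N13: 90+97 = 187 > 100
    N19: 70+97 = 167 > 110
Round 3 — N13, N19 trip offline.
  N13 sheds 187 MW to N25: 187 each.
    N25: 120+187 = 307 > 140
  N19 sheds 167 MW: no online neighbours, lost.
Round 4 — N25 trips offline.
  N25 sheds 307 MW to N23: 307 each.
    N23: 100+307 = 407 > 150
Round 5 — N23 trips offline.
  N23 sheds 407 MW: no online neighbours, lost.
No further trips.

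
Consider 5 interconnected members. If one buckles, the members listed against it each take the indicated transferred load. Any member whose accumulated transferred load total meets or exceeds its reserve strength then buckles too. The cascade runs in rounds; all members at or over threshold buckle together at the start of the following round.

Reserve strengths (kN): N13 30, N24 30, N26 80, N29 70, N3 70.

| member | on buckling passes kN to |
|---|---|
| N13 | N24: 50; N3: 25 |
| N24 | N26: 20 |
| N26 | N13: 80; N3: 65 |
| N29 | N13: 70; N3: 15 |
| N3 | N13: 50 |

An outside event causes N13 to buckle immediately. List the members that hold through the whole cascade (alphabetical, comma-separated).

Round 1 — N13 buckles (initial).
  N24: +50 → 50 ≥ 30
  N3: +25 → 25 < 70
Round 2 — N24 buckles.
  N26: +20 → 20 < 80
No further bucklings.

N26, N29, N3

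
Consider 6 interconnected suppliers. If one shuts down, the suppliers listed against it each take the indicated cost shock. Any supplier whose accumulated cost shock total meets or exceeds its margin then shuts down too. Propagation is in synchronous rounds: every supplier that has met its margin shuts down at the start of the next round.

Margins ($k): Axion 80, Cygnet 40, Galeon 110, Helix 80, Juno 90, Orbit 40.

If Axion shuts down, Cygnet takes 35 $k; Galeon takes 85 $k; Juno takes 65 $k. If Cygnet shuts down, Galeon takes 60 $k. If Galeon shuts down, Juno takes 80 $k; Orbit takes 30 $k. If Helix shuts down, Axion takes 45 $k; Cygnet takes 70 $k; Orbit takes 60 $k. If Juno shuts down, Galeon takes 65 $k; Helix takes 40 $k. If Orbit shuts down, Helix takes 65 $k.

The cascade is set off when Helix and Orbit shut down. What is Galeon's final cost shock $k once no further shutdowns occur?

60

Round 1 — Helix, Orbit shut down (initial).
  Axion: +45 → 45 < 80
  Cygnet: +70 → 70 ≥ 40
Round 2 — Cygnet shuts down.
  Galeon: +60 → 60 < 110
No further shutdowns.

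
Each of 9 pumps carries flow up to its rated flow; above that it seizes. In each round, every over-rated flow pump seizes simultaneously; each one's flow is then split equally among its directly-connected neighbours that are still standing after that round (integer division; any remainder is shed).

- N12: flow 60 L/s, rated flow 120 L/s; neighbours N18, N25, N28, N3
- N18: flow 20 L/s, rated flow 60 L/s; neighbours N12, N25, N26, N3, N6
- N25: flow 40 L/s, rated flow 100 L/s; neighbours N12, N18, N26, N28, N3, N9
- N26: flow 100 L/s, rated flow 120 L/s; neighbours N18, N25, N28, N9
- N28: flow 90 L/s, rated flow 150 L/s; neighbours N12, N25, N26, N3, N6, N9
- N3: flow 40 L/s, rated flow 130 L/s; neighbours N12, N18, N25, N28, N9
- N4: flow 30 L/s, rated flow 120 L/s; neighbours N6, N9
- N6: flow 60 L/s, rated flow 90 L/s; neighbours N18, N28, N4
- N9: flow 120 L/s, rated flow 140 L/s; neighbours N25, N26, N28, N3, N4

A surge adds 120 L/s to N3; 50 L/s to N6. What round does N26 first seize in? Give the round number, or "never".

Round 1 — N3 at 160 > 130; N6 at 110 > 90. N3, N6 seize.
  N3 sheds 160 L/s to N12, N18, N25, N28, N9: 32 each.
    N12: 60+32 = 92 ≤ 120
    N18: 20+32 = 52 ≤ 60
    N25: 40+32 = 72 ≤ 100
    N28: 90+32 = 122 ≤ 150
    N9: 120+32 = 152 > 140
  N6 sheds 110 L/s to N18, N28, N4: 36 each (2 lost).
    N18: 52+36 = 88 > 60
    N28: 122+36 = 158 > 150
    N4: 30+36 = 66 ≤ 120
Round 2 — N18, N28, N9 seize.
  N18 sheds 88 L/s to N12, N25, N26: 29 each (1 lost).
    N12: 92+29 = 121 > 120
    N25: 72+29 = 101 > 100
    N26: 100+29 = 129 > 120
  N28 sheds 158 L/s to N12, N25, N26: 52 each (2 lost).
    N12: 121+52 = 173 > 120
    N25: 101+52 = 153 > 100
    N26: 129+52 = 181 > 120
  N9 sheds 152 L/s to N25, N26, N4: 50 each (2 lost).
    N25: 153+50 = 203 > 100
    N26: 181+50 = 231 > 120
    N4: 66+50 = 116 ≤ 120
Round 3 — N12, N25, N26 seize.
  N12 sheds 173 L/s: no online neighbours, lost.
  N25 sheds 203 L/s: no online neighbours, lost.
  N26 sheds 231 L/s: no online neighbours, lost.
No further seizures.

3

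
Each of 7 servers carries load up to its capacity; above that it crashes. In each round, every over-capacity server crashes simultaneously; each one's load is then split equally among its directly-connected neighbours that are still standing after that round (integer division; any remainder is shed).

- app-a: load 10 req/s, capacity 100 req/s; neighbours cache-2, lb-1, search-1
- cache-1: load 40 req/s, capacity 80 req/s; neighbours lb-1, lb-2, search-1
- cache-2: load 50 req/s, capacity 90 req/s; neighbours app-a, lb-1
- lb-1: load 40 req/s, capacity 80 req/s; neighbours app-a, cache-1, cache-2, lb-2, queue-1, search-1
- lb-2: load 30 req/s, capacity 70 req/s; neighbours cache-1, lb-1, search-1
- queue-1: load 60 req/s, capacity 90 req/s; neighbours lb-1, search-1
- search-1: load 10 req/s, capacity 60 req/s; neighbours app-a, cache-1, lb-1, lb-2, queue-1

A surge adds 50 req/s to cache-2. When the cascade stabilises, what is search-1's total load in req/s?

Round 1 — cache-2 at 100 > 90. cache-2 crashes.
  cache-2 sheds 100 req/s to app-a, lb-1: 50 each.
    app-a: 10+50 = 60 ≤ 100
    lb-1: 40+50 = 90 > 80
Round 2 — lb-1 crashes.
  lb-1 sheds 90 req/s to app-a, cache-1, lb-2, queue-1, search-1: 18 each.
    app-a: 60+18 = 78 ≤ 100
    cache-1: 40+18 = 58 ≤ 80
    lb-2: 30+18 = 48 ≤ 70
    queue-1: 60+18 = 78 ≤ 90
    search-1: 10+18 = 28 ≤ 60
No further crashes.

28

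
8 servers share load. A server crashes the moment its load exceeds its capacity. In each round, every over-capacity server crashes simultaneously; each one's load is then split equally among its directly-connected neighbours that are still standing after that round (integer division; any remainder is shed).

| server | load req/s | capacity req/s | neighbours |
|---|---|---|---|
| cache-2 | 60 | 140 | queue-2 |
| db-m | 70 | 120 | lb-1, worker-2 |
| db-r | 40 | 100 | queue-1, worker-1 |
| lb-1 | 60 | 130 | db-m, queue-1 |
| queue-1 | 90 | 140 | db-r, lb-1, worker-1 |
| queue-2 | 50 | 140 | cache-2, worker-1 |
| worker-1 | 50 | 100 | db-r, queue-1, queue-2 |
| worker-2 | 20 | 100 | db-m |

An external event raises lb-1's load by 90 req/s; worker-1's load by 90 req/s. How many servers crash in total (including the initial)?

6

Round 1 — lb-1 at 150 > 130; worker-1 at 140 > 100. lb-1, worker-1 crash.
  lb-1 sheds 150 req/s to db-m, queue-1: 75 each.
    db-m: 70+75 = 145 > 120
    queue-1: 90+75 = 165 > 140
  worker-1 sheds 140 req/s to db-r, queue-1, queue-2: 46 each (2 lost).
    db-r: 40+46 = 86 ≤ 100
    queue-1: 165+46 = 211 > 140
    queue-2: 50+46 = 96 ≤ 140
Round 2 — db-m, queue-1 crash.
  db-m sheds 145 req/s to worker-2: 145 each.
    worker-2: 20+145 = 165 > 100
  queue-1 sheds 211 req/s to db-r: 211 each.
    db-r: 86+211 = 297 > 100
Round 3 — db-r, worker-2 crash.
  db-r sheds 297 req/s: no online neighbours, lost.
  worker-2 sheds 165 req/s: no online neighbours, lost.
No further crashes.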